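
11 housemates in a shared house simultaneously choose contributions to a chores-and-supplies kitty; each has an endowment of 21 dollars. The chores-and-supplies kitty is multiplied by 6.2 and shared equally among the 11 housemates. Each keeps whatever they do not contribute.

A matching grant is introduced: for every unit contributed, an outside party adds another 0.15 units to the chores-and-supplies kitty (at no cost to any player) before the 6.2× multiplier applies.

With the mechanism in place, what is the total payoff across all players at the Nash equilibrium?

231.00 dollars

The effective private return is 6.2 × 1.15 / 11 = 0.6482, which is still under 1, so the mechanism doesn't change anyone's dominant strategy: zero contribution.
At the Nash equilibrium no one contributes; group total payoff = 11 × 21 = 231.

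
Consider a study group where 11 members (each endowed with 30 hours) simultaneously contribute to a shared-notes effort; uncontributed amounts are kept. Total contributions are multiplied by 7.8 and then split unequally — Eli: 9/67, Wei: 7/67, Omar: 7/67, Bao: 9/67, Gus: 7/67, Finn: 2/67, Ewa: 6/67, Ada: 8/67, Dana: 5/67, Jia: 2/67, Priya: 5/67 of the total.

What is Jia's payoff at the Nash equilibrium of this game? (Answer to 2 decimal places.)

A player with share s gets back 7.8·s per unit contributed, so full contribution is dominant for anyone with s > 1/7.8 = 0.1282 and zero contribution is dominant for anyone below.
The shares above 0.1282 belong to Eli and Bao, contributing 30 each; the remaining 9 contribute 0. Total contributed: 60.
Jia keeps 30 and receives 7.8 × 60 × 2/67 = 13.97 from the shared-notes effort, for a payoff of 43.97.

43.97 hours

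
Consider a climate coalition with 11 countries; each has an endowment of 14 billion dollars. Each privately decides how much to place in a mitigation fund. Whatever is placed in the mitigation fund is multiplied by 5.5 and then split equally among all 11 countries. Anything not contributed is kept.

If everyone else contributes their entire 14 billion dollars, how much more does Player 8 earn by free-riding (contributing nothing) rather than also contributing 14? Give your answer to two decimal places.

Switching from a contribution of 14 to 0 lets Player 8 keep an extra 14 billion dollars, but lowers the mitigation fund by 14, which costs Player 8 their own share of that drop: 5.5/11 × 14 = 7.00.
Net gain = 14 − 7.00 = 7.00. The private return per contributed unit (0.5000) is below 1, so free-riding is indeed the best response regardless of what the others do.

7.00 billion dollars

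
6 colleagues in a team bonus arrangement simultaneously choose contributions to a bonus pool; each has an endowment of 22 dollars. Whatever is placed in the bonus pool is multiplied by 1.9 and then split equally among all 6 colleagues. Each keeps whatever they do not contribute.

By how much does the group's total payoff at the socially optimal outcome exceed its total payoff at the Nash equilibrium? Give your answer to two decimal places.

Each contributed unit returns 1.9/6 = 0.3167 to its contributor — below 1 — so contributing 0 is dominant for every player. At the Nash equilibrium everyone keeps their 22, and the group total is 6 × 22 = 132.
Each contributed unit returns 1.900 to the group as a whole (0.3167 to each of 6 players), which exceeds 1, so the social optimum is full contribution: group total = 1.900 × 132 = 250.80.
Efficiency loss = 250.80 − 132 = 118.80.

118.80 dollars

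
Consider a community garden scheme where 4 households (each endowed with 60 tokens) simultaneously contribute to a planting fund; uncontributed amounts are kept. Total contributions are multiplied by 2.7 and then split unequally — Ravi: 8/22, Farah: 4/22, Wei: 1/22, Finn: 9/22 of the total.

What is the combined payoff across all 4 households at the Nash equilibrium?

342.00 tokens

Each unit j contributes comes back to j as 2.7 × (j's share), so j prefers to contribute only if that share exceeds 1/2.7 = 0.3704; otherwise keeping the unit dominates.
Finn alone (share 9/22) is above the threshold, contributing 60; the remaining 3 contribute 0. Total contributed: 60.
The planting fund pays out 2.7 × 60 = 162.00 in total (split across the unequal shares, but the aggregate is all that matters for the group sum).
The 3 free-riders keep 60 each, adding 180. Group total = 180 + 162.00 = 342.00.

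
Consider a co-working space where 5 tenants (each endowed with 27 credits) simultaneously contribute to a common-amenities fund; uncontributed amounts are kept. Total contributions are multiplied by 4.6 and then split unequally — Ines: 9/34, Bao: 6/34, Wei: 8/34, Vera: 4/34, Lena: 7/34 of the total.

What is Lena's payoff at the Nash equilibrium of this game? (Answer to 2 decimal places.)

78.14 credits

Player j's private return per contributed unit is 4.6 × (j's share). Contributing is weakly dominant for j when that share is at least 1/4.6 = 0.2174, and contributing 0 is dominant otherwise.
Ines and Wei are above the threshold, contributing 27 each; the remaining 3 contribute 0. Total contributed: 54.
Lena keeps 27 and receives 4.6 × 54 × 7/34 = 51.14 from the common-amenities fund, for a payoff of 78.14.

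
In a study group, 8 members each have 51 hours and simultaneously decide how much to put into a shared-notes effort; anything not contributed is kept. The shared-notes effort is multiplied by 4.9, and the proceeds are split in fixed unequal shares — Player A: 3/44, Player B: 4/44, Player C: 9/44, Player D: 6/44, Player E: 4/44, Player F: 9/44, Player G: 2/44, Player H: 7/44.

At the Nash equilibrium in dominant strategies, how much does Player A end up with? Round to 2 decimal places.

85.08 hours

A player with share s gets back 4.9·s per unit contributed, so full contribution is dominant for anyone with s > 1/4.9 = 0.2041 and zero contribution is dominant for anyone below.
The shares above 0.2041 belong to Player C and Player F, contributing 51 each; the remaining 6 contribute 0. Total contributed: 102.
Player A keeps 51 and receives 4.9 × 102 × 3/44 = 34.08 from the shared-notes effort, for a payoff of 85.08.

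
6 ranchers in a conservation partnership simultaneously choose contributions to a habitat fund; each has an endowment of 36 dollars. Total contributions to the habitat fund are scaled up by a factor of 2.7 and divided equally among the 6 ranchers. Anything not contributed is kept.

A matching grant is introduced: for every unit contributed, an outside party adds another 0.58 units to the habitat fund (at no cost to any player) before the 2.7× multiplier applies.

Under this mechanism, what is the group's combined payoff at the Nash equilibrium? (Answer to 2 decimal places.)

216.00 dollars

With the mechanism, a contributed unit returns 2.7 × 1.58 / 6 = 0.7110 per unit of net cost — still below 1 — so contributing 0 remains dominant for every player.
Everyone keeps their endowment and the group total is 6 × 36 = 216.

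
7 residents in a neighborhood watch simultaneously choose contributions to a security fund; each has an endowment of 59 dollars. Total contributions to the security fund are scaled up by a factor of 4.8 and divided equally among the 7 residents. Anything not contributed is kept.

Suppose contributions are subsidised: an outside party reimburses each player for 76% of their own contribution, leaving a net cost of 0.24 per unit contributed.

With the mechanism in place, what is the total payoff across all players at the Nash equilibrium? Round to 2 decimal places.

2296.28 dollars

The effective private return per unit is now (4.8/7) / 0.24 = 2.8571 > 1, so every player's dominant strategy flips to full contribution.
At the Nash equilibrium everyone contributes 59. Group total payoff = 7 × (59 × 0.76 + 4.8 × 59) = 2296.28.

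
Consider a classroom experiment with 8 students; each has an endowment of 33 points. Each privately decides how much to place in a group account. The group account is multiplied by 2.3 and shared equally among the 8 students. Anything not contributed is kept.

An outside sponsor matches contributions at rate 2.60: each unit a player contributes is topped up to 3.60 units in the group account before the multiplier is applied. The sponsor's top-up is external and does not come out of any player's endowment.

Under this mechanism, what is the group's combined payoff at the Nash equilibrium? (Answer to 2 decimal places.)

The effective private return per unit is now 2.3 × 3.60 / 8 = 1.0350 > 1, so every player's dominant strategy flips to full contribution.
So the Nash equilibrium is full contribution by all 8; the group earns 2.3 × 3.60 × 264 = 2185.92.

2185.92 points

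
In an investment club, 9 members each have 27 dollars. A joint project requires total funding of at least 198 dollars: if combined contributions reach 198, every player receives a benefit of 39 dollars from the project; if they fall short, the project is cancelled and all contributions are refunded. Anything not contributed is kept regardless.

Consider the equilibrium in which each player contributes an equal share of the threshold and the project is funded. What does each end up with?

44 dollars

Equal share of the threshold: 198/9 = 22.
At this profile no one gains by cutting their contribution: any cut drops the total below 198, the project is cancelled, contributions are refunded, and the deviator ends with 27, which is less than 27 − 22 + 39 = 44. Contributing more than 22 just wastes the excess. So contributing exactly 22 is a best response.
Each player's payoff: 27 − 22 + 39 = 44.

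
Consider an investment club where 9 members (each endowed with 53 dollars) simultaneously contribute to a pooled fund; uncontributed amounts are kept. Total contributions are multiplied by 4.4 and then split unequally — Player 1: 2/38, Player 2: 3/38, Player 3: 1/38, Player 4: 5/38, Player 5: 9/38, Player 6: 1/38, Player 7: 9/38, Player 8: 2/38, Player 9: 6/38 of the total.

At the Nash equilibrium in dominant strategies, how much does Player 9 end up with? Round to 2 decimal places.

Player j's private return per contributed unit is 4.4 × (j's share). Contributing is weakly dominant for j when that share is at least 1/4.4 = 0.2273, and contributing 0 is dominant otherwise.
The shares above 0.2273 belong to Player 5 and Player 7, contributing 53 each; the remaining 7 contribute 0. Total contributed: 106.
Player 9 keeps 53 and receives 4.4 × 106 × 6/38 = 73.64 from the pooled fund, for a payoff of 126.64.

126.64 dollars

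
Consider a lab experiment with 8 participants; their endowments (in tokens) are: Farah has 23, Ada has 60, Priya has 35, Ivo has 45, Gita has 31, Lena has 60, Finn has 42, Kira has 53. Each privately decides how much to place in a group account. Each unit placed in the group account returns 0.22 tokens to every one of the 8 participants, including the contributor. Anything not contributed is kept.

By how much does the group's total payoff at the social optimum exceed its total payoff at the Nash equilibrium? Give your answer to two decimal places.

265.24 tokens

The private return per contributed unit is 0.22 < 1 for everyone, so the Nash equilibrium is zero contribution and the group total is Σ E_j = 23 + 60 + 35 + 45 + 31 + 60 + 42 + 53 = 349.
Each contributed unit returns 1.760 to the group, so the social optimum is full contribution by everyone: group total = 1.760 × 349 = 614.24.
Efficiency loss = (1.760 − 1) × 349 = 265.24.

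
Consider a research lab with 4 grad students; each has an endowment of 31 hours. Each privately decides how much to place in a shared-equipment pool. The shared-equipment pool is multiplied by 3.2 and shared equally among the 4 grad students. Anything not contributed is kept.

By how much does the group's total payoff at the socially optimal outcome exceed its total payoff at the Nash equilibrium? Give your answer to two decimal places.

Each contributed unit returns 3.2/4 = 0.8000 to its contributor — below 1 — so contributing 0 is dominant for every player. At the Nash equilibrium everyone keeps their 31, and the group total is 4 × 31 = 124.
Each contributed unit returns 3.200 to the group as a whole (0.8000 to each of 4 players), which exceeds 1, so the social optimum is full contribution: group total = 3.200 × 124 = 396.80.
Efficiency loss = 396.80 − 124 = 272.80.

272.80 hours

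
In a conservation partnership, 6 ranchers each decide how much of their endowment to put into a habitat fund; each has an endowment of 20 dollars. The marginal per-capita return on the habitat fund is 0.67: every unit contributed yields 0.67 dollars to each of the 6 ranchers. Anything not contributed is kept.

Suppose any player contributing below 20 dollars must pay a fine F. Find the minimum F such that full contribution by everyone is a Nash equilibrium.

Given the others contribute fully, the best deviation is to contribute 0 (any partial contribution still incurs the fine and gives up units whose private return 0.67 is below 1).
Deviating from 20 to 0 saves 20 dollars but forfeits the deviator's share of the drop in the habitat fund: 0.67 × 20 = 13.40.
So the deviation gain is 20 − 13.40 = 6.60, and the fine must be at least 6.60 dollars to wipe it out.

6.60 dollars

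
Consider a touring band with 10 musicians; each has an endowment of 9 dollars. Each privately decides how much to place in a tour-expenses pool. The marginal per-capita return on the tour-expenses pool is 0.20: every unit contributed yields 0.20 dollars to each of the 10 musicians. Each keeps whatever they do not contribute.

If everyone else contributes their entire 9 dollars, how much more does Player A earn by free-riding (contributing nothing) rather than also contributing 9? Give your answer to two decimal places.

7.20 dollars

Switching from a contribution of 9 to 0 lets Player A keep an extra 9 dollars, but lowers the tour-expenses pool by 9, which costs Player A their own share of that drop: 0.20 × 9 = 1.80.
Net gain = 9 − 1.80 = 7.20. The private return per contributed unit (0.20) is below 1, so free-riding is indeed the best response regardless of what the others do.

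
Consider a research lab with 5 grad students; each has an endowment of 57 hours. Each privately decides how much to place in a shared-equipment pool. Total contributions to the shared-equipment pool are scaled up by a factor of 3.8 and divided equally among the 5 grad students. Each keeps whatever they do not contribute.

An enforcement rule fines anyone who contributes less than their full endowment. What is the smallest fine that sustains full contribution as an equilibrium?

13.68 hours

Given the others contribute fully, the best deviation is to contribute 0 (any partial contribution still incurs the fine and gives up units whose private return 0.7600 is below 1).
Deviating from 57 to 0 saves 57 hours but forfeits the deviator's share of the drop in the shared-equipment pool: 3.8/5 × 57 = 43.32.
So the deviation gain is 57 − 43.32 = 13.68, and the fine must be at least 13.68 hours to wipe it out.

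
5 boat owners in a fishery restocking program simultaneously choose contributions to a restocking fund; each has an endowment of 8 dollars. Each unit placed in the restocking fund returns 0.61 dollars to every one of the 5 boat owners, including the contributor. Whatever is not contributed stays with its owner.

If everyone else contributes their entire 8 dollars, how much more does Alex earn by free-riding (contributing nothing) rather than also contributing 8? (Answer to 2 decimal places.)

Switching from a contribution of 8 to 0 lets Alex keep an extra 8 dollars, but lowers the restocking fund by 8, which costs Alex their own share of that drop: 0.61 × 8 = 4.88.
Net gain = 8 − 4.88 = 3.12. The private return per contributed unit (0.61) is below 1, so free-riding is indeed the best response regardless of what the others do.

3.12 dollars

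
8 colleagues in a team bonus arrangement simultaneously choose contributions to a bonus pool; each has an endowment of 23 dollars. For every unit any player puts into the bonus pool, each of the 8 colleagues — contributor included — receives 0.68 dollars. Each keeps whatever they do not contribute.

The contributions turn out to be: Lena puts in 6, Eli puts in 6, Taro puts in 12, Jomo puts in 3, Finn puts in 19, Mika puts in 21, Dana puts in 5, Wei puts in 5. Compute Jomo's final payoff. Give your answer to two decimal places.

Total contributed: 6 + 6 + 12 + 3 + 19 + 21 + 5 + 5 = 77.
Each receives 0.68 × 77 = 52.36 from the bonus pool.
Jomo keeps 23 − 3 = 20, so Jomo's payoff is 20 + 52.36 = 72.36.

72.36 dollars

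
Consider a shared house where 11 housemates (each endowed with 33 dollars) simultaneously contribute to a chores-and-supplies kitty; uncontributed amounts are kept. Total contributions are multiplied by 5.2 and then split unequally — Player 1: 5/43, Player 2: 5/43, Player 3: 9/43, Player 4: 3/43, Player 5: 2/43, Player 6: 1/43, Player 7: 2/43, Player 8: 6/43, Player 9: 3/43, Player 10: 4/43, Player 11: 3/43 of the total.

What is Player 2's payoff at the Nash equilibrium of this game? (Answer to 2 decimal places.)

52.95 dollars

Player j's private return per contributed unit is 5.2 × (j's share). Contributing is weakly dominant for j when that share is at least 1/5.2 = 0.1923, and contributing 0 is dominant otherwise.
The only share above 0.1923 is Player 3's 9/43, contributing 33; the remaining 10 contribute 0. Total contributed: 33.
Player 2 keeps 33 and receives 5.2 × 33 × 5/43 = 19.95 from the chores-and-supplies kitty, for a payoff of 52.95.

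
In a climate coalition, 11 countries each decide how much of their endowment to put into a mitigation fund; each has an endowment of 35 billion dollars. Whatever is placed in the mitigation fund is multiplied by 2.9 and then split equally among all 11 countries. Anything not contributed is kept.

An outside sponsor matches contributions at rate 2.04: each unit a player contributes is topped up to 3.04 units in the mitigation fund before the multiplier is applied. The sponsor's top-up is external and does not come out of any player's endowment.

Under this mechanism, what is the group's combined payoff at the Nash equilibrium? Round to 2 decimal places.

With the mechanism, a contributed unit returns 2.9 × 3.04 / 11 = 0.8015 per unit of net cost — still below 1 — so contributing 0 remains dominant for every player.
At the Nash equilibrium no one contributes; group total payoff = 11 × 35 = 385.

385.00 billion dollars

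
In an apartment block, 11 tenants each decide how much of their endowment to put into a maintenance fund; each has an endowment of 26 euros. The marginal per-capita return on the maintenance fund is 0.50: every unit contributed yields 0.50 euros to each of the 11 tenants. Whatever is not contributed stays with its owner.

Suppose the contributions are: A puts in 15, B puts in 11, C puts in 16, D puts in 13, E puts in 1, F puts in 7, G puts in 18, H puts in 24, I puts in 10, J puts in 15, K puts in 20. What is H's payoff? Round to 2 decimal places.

77.00 euros

Total contributed: 15 + 11 + 16 + 13 + 1 + 7 + 18 + 24 + 10 + 15 + 20 = 150.
Each receives 0.50 × 150 = 75.00 from the maintenance fund.
H keeps 26 − 24 = 2, so H's payoff is 2 + 75.00 = 77.00.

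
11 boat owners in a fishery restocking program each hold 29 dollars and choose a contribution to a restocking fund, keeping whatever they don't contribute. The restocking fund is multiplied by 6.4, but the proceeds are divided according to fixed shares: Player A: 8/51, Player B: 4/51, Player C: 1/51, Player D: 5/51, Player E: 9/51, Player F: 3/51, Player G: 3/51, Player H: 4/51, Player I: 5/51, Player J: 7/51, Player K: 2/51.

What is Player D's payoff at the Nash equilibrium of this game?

A player with share s gets back 6.4·s per unit contributed, so full contribution is dominant for anyone with s > 1/6.4 = 0.1563 and zero contribution is dominant for anyone below.
The shares above 0.1563 belong to Player A and Player E, contributing 29 each; the remaining 9 contribute 0. Total contributed: 58.
Player D keeps 29 and receives 6.4 × 58 × 5/51 = 36.39 from the restocking fund, for a payoff of 65.39.

65.39 dollars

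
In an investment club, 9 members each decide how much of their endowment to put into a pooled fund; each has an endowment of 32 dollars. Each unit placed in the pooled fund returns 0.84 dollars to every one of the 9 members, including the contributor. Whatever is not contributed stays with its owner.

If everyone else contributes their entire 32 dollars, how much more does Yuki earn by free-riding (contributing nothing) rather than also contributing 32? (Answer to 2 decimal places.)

Switching from a contribution of 32 to 0 lets Yuki keep an extra 32 dollars, but lowers the pooled fund by 32, which costs Yuki their own share of that drop: 0.84 × 32 = 26.88.
Net gain = 32 − 26.88 = 5.12. The private return per contributed unit (0.84) is below 1, so free-riding is indeed the best response regardless of what the others do.

5.12 dollars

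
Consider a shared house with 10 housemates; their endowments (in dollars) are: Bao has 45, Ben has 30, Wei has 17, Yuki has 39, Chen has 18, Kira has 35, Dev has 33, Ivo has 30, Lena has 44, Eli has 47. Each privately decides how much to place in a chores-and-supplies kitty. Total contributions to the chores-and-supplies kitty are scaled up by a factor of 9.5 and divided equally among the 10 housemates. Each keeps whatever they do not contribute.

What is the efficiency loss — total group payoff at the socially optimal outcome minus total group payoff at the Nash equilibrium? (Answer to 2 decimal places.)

2873.00 dollars

The private return per contributed unit is 9.5/10 = 0.9500 < 1 for every player regardless of endowment, so the Nash equilibrium is zero contribution and the group total is Σ E_j = 45 + 30 + 17 + 39 + 18 + 35 + 33 + 30 + 44 + 47 = 338.
Each contributed unit returns 9.500 to the group, so the social optimum is full contribution by everyone: group total = 9.500 × 338 = 3211.00.
Efficiency loss = (9.500 − 1) × 338 = 2873.00.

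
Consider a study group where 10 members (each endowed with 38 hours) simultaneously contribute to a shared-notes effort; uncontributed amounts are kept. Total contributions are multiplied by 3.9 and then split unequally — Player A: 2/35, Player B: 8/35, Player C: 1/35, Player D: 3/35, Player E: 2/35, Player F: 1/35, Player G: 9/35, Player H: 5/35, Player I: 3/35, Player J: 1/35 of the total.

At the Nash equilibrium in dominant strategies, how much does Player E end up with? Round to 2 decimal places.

For player j, contributing a unit is worthwhile iff 3.9 × (j's share) ≥ 1, i.e. iff j's share is at least 0.2564.
The only share above 0.2564 is Player G's 9/35, contributing 38; the remaining 9 contribute 0. Total contributed: 38.
Player E keeps 38 and receives 3.9 × 38 × 2/35 = 8.47 from the shared-notes effort, for a payoff of 46.47.

46.47 hours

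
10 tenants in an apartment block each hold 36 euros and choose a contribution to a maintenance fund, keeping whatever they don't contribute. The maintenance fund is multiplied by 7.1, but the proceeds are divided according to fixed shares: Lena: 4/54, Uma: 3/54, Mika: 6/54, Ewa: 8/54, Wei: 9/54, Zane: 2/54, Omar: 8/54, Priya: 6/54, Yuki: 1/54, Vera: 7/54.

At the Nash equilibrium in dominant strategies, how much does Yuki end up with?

50.20 euros

For player j, contributing a unit is worthwhile iff 7.1 × (j's share) ≥ 1, i.e. iff j's share is at least 0.1408.
Ewa, Wei and Omar are above the threshold, contributing 36 each; the remaining 7 contribute 0. Total contributed: 108.
Yuki keeps 36 and receives 7.1 × 108 × 1/54 = 14.20 from the maintenance fund, for a payoff of 50.20.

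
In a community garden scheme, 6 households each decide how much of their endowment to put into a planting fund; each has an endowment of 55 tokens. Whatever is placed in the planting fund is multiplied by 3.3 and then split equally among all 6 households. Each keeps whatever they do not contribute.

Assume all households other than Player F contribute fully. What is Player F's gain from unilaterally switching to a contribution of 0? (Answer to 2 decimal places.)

24.75 tokens

Switching from a contribution of 55 to 0 lets Player F keep an extra 55 tokens, but lowers the planting fund by 55, which costs Player F their own share of that drop: 3.3/6 × 55 = 30.25.
Net gain = 55 − 30.25 = 24.75. The private return per contributed unit (0.5500) is below 1, so free-riding is indeed the best response regardless of what the others do.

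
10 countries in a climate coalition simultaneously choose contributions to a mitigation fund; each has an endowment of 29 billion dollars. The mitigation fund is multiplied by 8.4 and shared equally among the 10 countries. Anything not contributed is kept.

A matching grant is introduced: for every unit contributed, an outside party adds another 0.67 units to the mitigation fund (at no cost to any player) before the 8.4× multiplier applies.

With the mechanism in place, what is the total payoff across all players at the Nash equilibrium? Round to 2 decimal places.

Under the mechanism each unit contributed yields 8.4 × 1.67 / 10 = 1.4028 back to its contributor per unit of net cost, which exceeds 1, making full contribution the dominant choice for everyone.
So the Nash equilibrium is full contribution by all 10; the group earns 8.4 × 1.67 × 290 = 4068.12.

4068.12 billion dollars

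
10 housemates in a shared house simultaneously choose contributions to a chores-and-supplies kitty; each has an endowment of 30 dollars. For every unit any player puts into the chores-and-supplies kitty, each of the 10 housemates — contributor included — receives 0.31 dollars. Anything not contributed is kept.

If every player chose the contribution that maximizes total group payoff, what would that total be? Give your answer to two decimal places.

Each contributed unit returns 3.100 to the group as a whole (0.31 to each of 10 players), which exceeds 1, so the social optimum is full contribution: group total = 3.100 × 300 = 930.00.

930.00 dollars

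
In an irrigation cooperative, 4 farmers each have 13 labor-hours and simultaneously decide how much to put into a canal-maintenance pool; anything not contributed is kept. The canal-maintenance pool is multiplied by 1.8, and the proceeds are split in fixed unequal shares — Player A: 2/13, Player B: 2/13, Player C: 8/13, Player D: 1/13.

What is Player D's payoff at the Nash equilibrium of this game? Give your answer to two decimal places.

14.80 labor-hours

Player j's private return per contributed unit is 1.8 × (j's share). Contributing is weakly dominant for j when that share is at least 1/1.8 = 0.5556, and contributing 0 is dominant otherwise.
Only Player C (8/13) clears that bar, contributing 13; the remaining 3 contribute 0. Total contributed: 13.
Player D keeps 13 and receives 1.8 × 13 × 1/13 = 1.80 from the canal-maintenance pool, for a payoff of 14.80.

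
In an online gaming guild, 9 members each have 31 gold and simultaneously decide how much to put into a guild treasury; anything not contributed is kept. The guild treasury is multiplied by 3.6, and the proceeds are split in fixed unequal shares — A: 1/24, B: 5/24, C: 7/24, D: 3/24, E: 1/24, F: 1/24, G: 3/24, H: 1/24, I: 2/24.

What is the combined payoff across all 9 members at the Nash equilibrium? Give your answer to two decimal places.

359.60 gold

Player j's private return per contributed unit is 3.6 × (j's share). Contributing is weakly dominant for j when that share is at least 1/3.6 = 0.2778, and contributing 0 is dominant otherwise.
The only share above 0.2778 is C's 7/24, contributing 31; the remaining 8 contribute 0. Total contributed: 31.
The guild treasury pays out 3.6 × 31 = 111.60 in total (split across the unequal shares, but the aggregate is all that matters for the group sum).
The 8 free-riders keep 31 each, adding 248. Group total = 248 + 111.60 = 359.60.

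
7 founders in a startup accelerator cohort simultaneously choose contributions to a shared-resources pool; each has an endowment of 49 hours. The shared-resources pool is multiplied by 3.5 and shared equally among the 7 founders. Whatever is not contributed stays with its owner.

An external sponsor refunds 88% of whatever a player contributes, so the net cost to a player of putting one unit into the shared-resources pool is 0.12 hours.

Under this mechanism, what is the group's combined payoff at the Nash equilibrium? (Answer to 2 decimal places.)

The effective private return per unit is now (3.5/7) / 0.12 = 4.1667 > 1, so every player's dominant strategy flips to full contribution.
So the Nash equilibrium is full contribution by all 7; the group earns 7 × (49 × 0.88 + 3.5 × 49) = 1502.34.

1502.34 hours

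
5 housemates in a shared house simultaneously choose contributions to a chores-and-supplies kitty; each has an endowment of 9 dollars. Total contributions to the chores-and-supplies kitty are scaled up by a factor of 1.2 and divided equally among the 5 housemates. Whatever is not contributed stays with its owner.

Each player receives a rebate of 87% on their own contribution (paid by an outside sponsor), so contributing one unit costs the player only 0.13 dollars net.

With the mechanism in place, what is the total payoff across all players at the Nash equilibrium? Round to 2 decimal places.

93.15 dollars

The effective private return per unit is now (1.2/5) / 0.13 = 1.8462 > 1, so every player's dominant strategy flips to full contribution.
So the Nash equilibrium is full contribution by all 5; the group earns 5 × (9 × 0.87 + 1.2 × 9) = 93.15.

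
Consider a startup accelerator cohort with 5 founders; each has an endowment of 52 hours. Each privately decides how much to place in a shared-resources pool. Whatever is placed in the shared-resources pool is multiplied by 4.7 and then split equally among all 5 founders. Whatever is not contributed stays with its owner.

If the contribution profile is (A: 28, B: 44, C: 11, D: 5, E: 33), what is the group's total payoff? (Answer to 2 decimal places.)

Total contributed: 28 + 44 + 11 + 5 + 33 = 121; total kept: 5 × 52 − 121 = 139.
The shared-resources pool pays out 4.7 × 121 = 568.70 in aggregate.
Group total = 139 + 568.70 = 707.70.

707.70 hours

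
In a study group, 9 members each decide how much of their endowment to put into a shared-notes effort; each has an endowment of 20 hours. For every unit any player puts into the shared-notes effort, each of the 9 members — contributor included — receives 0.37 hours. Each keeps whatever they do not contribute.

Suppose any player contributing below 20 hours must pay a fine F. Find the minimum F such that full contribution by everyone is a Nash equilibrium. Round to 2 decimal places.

12.60 hours

Given the others contribute fully, the best deviation is to contribute 0 (any partial contribution still incurs the fine and gives up units whose private return 0.37 is below 1).
Deviating from 20 to 0 saves 20 hours but forfeits the deviator's share of the drop in the shared-notes effort: 0.37 × 20 = 7.40.
So the deviation gain is 20 − 7.40 = 12.60, and the fine must be at least 12.60 hours to wipe it out.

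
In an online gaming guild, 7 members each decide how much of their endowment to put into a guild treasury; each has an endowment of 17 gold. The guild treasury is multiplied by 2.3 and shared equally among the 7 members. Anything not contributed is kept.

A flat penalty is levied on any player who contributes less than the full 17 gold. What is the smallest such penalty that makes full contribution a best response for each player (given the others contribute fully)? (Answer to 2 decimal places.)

11.41 gold

Given the others contribute fully, the best deviation is to contribute 0 (any partial contribution still incurs the fine and gives up units whose private return 0.3286 is below 1).
Deviating from 17 to 0 saves 17 gold but forfeits the deviator's share of the drop in the guild treasury: 2.3/7 × 17 = 5.59.
So the deviation gain is 17 − 5.59 = 11.41, and the fine must be at least 11.41 gold to wipe it out.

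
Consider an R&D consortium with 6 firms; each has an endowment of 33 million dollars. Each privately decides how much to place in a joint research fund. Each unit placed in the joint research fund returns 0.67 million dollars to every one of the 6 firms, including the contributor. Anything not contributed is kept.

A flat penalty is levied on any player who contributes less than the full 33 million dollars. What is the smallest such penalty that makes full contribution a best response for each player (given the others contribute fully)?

Given the others contribute fully, the best deviation is to contribute 0 (any partial contribution still incurs the fine and gives up units whose private return 0.67 is below 1).
Deviating from 33 to 0 saves 33 million dollars but forfeits the deviator's share of the drop in the joint research fund: 0.67 × 33 = 22.11.
So the deviation gain is 33 − 22.11 = 10.89, and the fine must be at least 10.89 million dollars to wipe it out.

10.89 million dollars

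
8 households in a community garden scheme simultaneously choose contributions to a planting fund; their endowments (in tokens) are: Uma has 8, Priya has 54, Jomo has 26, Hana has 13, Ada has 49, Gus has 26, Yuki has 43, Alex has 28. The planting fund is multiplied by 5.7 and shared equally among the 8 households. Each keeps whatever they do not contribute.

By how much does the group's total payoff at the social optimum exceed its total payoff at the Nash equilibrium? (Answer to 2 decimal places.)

1160.90 tokens

The private return per contributed unit is 5.7/8 = 0.7125 < 1 for every player regardless of endowment, so the Nash equilibrium is zero contribution and the group total is Σ E_j = 8 + 54 + 26 + 13 + 49 + 26 + 43 + 28 = 247.
Each contributed unit returns 5.700 to the group, so the social optimum is full contribution by everyone: group total = 5.700 × 247 = 1407.90.
Efficiency loss = (5.700 − 1) × 247 = 1160.90.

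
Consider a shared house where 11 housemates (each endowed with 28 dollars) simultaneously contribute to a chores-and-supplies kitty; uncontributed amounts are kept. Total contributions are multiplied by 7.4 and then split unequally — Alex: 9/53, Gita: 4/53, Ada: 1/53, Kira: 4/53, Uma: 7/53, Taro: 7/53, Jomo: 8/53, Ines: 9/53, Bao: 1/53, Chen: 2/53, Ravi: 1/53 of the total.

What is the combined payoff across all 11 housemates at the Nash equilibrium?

845.60 dollars

Each unit j contributes comes back to j as 7.4 × (j's share), so j prefers to contribute only if that share exceeds 1/7.4 = 0.1351; otherwise keeping the unit dominates.
Alex, Jomo and Ines are above the threshold, contributing 28 each; the remaining 8 contribute 0. Total contributed: 84.
The chores-and-supplies kitty pays out 7.4 × 84 = 621.60 in total (split across the unequal shares, but the aggregate is all that matters for the group sum).
The 8 free-riders keep 28 each, adding 224. Group total = 224 + 621.60 = 845.60.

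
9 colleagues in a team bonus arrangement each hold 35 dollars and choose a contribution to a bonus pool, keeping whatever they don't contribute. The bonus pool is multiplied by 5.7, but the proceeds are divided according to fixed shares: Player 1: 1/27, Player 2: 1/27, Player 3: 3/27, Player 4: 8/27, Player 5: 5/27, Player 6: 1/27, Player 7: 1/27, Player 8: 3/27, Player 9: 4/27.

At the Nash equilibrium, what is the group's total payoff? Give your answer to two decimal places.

Each unit j contributes comes back to j as 5.7 × (j's share), so j prefers to contribute only if that share exceeds 1/5.7 = 0.1754; otherwise keeping the unit dominates.
Player 4 and Player 5 are above the threshold, contributing 35 each; the remaining 7 contribute 0. Total contributed: 70.
The bonus pool pays out 5.7 × 70 = 399.00 in total (split across the unequal shares, but the aggregate is all that matters for the group sum).
The 7 free-riders keep 35 each, adding 245. Group total = 245 + 399.00 = 644.00.

644.00 dollars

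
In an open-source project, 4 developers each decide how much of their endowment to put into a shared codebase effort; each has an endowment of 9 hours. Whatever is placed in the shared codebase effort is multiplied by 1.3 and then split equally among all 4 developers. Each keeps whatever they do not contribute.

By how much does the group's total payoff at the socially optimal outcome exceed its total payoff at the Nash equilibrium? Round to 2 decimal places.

10.80 hours

Each contributed unit returns 1.3/4 = 0.3250 to its contributor — below 1 — so contributing 0 is dominant for every player. At the Nash equilibrium everyone keeps their 9, and the group total is 4 × 9 = 36.
Each contributed unit returns 1.300 to the group as a whole (0.3250 to each of 4 players), which exceeds 1, so the social optimum is full contribution: group total = 1.300 × 36 = 46.80.
Efficiency loss = 46.80 − 36 = 10.80.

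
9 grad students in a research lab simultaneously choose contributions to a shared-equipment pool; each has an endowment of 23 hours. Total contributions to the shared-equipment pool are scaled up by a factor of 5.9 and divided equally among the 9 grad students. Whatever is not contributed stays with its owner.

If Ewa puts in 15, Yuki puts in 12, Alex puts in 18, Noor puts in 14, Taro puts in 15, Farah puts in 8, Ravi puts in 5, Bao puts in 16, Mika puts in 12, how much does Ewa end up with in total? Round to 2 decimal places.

83.39 hours

Total contributed: 15 + 12 + 18 + 14 + 15 + 8 + 5 + 16 + 12 = 115.
Each receives 5.9 × 115 / 9 = 75.39 from the shared-equipment pool.
Ewa keeps 23 − 15 = 8, so Ewa's payoff is 8 + 75.39 = 83.39.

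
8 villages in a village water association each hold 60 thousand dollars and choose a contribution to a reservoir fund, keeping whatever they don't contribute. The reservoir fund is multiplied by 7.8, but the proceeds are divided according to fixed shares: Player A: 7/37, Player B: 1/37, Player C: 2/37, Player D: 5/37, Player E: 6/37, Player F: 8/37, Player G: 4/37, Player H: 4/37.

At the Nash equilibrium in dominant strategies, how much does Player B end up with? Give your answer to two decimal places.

110.59 thousand dollars

Each unit j contributes comes back to j as 7.8 × (j's share), so j prefers to contribute only if that share exceeds 1/7.8 = 0.1282; otherwise keeping the unit dominates.
Player A, Player D, Player E and Player F are above the threshold, contributing 60 each; the remaining 4 contribute 0. Total contributed: 240.
Player B keeps 60 and receives 7.8 × 240 × 1/37 = 50.59 from the reservoir fund, for a payoff of 110.59.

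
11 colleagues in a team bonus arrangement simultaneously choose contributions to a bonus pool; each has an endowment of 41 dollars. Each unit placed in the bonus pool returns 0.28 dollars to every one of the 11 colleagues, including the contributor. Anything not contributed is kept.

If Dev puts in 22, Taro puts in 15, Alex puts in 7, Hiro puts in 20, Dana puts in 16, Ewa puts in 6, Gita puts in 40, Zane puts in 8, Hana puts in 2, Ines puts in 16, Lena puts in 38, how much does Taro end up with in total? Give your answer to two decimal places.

Total contributed: 22 + 15 + 7 + 20 + 16 + 6 + 40 + 8 + 2 + 16 + 38 = 190.
Each receives 0.28 × 190 = 53.20 from the bonus pool.
Taro keeps 41 − 15 = 26, so Taro's payoff is 26 + 53.20 = 79.20.

79.20 dollars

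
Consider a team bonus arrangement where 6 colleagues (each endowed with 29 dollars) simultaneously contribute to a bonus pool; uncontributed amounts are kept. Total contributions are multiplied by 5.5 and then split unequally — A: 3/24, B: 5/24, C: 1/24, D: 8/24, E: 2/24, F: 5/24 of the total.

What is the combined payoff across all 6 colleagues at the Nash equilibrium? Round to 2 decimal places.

565.50 dollars

For player j, contributing a unit is worthwhile iff 5.5 × (j's share) ≥ 1, i.e. iff j's share is at least 0.1818.
B, D and F clear that bar, contributing 29 each; the remaining 3 contribute 0. Total contributed: 87.
The bonus pool pays out 5.5 × 87 = 478.50 in total (split across the unequal shares, but the aggregate is all that matters for the group sum).
The 3 free-riders keep 29 each, adding 87. Group total = 87 + 478.50 = 565.50.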